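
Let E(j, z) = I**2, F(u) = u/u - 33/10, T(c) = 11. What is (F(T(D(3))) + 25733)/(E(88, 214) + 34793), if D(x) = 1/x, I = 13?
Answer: 85769/116540 ≈ 0.73596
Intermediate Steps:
F(u) = -23/10 (F(u) = 1 - 33*1/10 = 1 - 33/10 = -23/10)
E(j, z) = 169 (E(j, z) = 13**2 = 169)
(F(T(D(3))) + 25733)/(E(88, 214) + 34793) = (-23/10 + 25733)/(169 + 34793) = (257307/10)/34962 = (257307/10)*(1/34962) = 85769/116540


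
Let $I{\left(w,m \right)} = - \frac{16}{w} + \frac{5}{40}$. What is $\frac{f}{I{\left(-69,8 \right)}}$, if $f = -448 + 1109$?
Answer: $\frac{364872}{197} \approx 1852.1$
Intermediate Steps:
$I{\left(w,m \right)} = \frac{1}{8} - \frac{16}{w}$ ($I{\left(w,m \right)} = - \frac{16}{w} + 5 \cdot \frac{1}{40} = - \frac{16}{w} + \frac{1}{8} = \frac{1}{8} - \frac{16}{w}$)
$f = 661$
$\frac{f}{I{\left(-69,8 \right)}} = \frac{661}{\frac{1}{8} \frac{1}{-69} \left(-128 - 69\right)} = \frac{661}{\frac{1}{8} \left(- \frac{1}{69}\right) \left(-197\right)} = \frac{661}{\frac{197}{552}} = 661 \cdot \frac{552}{197} = \frac{364872}{197}$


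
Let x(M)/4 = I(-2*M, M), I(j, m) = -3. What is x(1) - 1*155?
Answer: -167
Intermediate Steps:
x(M) = -12 (x(M) = 4*(-3) = -12)
x(1) - 1*155 = -12 - 1*155 = -12 - 155 = -167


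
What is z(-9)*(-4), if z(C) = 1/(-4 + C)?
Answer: 4/13 ≈ 0.30769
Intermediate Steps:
z(-9)*(-4) = -4/(-4 - 9) = -4/(-13) = -1/13*(-4) = 4/13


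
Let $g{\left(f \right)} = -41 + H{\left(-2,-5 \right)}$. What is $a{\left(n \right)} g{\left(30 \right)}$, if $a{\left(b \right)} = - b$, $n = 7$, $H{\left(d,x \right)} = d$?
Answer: $301$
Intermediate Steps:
$g{\left(f \right)} = -43$ ($g{\left(f \right)} = -41 - 2 = -43$)
$a{\left(n \right)} g{\left(30 \right)} = \left(-1\right) 7 \left(-43\right) = \left(-7\right) \left(-43\right) = 301$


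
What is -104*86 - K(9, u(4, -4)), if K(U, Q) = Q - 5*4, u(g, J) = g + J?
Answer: -8924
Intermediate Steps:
u(g, J) = J + g
K(U, Q) = -20 + Q (K(U, Q) = Q - 20 = -20 + Q)
-104*86 - K(9, u(4, -4)) = -104*86 - (-20 + (-4 + 4)) = -8944 - (-20 + 0) = -8944 - 1*(-20) = -8944 + 20 = -8924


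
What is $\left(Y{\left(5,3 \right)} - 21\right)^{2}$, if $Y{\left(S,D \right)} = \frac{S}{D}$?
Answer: $\frac{3364}{9} \approx 373.78$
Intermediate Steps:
$\left(Y{\left(5,3 \right)} - 21\right)^{2} = \left(\frac{5}{3} - 21\right)^{2} = \left(- \frac{58}{3}\right)^{2} = \frac{3364}{9}$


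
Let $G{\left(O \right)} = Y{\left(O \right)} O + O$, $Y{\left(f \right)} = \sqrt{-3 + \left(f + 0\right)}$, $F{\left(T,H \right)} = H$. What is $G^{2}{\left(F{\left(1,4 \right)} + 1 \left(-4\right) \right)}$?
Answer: $0$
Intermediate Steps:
$Y{\left(f \right)} = \sqrt{-3 + f}$
$G{\left(O \right)} = O + O \sqrt{-3 + O}$ ($G{\left(O \right)} = \sqrt{-3 + O} O + O = O \sqrt{-3 + O} + O = O + O \sqrt{-3 + O}$)
$G^{2}{\left(F{\left(1,4 \right)} + 1 \left(-4\right) \right)} = \left(\left(4 + 1 \left(-4\right)\right) \left(1 + \sqrt{-3 + \left(4 + 1 \left(-4\right)\right)}\right)\right)^{2} = \left(\left(4 - 4\right) \left(1 + \sqrt{-3 + \left(4 - 4\right)}\right)\right)^{2} = \left(0 \left(1 + \sqrt{-3 + 0}\right)\right)^{2} = \left(0 \left(1 + \sqrt{-3}\right)\right)^{2} = \left(0 \left(1 + i \sqrt{3}\right)\right)^{2} = 0^{2} = 0$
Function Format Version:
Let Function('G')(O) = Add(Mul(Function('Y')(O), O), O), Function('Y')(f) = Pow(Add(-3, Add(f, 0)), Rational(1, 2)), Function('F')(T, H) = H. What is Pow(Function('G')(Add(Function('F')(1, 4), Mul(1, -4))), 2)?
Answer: 0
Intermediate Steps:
Function('Y')(f) = Pow(Add(-3, f), Rational(1, 2))
Function('G')(O) = Add(O, Mul(O, Pow(Add(-3, O), Rational(1, 2)))) (Function('G')(O) = Add(Mul(Pow(Add(-3, O), Rational(1, 2)), O), O) = Add(Mul(O, Pow(Add(-3, O), Rational(1, 2))), O) = Add(O, Mul(O, Pow(Add(-3, O), Rational(1, 2)))))
Pow(Function('G')(Add(Function('F')(1, 4), Mul(1, -4))), 2) = Pow(Mul(Add(4, Mul(1, -4)), Add(1, Pow(Add(-3, Add(4, Mul(1, -4))), Rational(1, 2)))), 2) = Pow(Mul(Add(4, -4), Add(1, Pow(Add(-3, Add(4, -4)), Rational(1, 2)))), 2) = Pow(Mul(0, Add(1, Pow(Add(-3, 0), Rational(1, 2)))), 2) = Pow(Mul(0, Add(1, Pow(-3, Rational(1, 2)))), 2) = Pow(Mul(0, Add(1, Mul(I, Pow(3, Rational(1, 2))))), 2) = Pow(0, 2) = 0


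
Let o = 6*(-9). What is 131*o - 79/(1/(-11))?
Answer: -6205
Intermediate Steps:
o = -54
131*o - 79/(1/(-11)) = 131*(-54) - 79/(1/(-11)) = -7074 - 79/(-1/11) = -7074 - 79*(-11) = -7074 + 869 = -6205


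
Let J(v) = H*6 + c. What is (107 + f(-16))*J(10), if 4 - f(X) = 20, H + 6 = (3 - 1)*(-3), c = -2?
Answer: -6734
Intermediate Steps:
H = -12 (H = -6 + (3 - 1)*(-3) = -6 + 2*(-3) = -6 - 6 = -12)
f(X) = -16 (f(X) = 4 - 1*20 = 4 - 20 = -16)
J(v) = -74 (J(v) = -12*6 - 2 = -72 - 2 = -74)
(107 + f(-16))*J(10) = (107 - 16)*(-74) = 91*(-74) = -6734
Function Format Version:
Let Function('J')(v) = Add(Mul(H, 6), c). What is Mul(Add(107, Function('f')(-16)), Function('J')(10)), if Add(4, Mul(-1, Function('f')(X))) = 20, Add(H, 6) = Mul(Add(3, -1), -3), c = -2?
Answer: -6734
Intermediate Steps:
H = -12 (H = Add(-6, Mul(Add(3, -1), -3)) = Add(-6, Mul(2, -3)) = Add(-6, -6) = -12)
Function('f')(X) = -16 (Function('f')(X) = Add(4, Mul(-1, 20)) = Add(4, -20) = -16)
Function('J')(v) = -74 (Function('J')(v) = Add(Mul(-12, 6), -2) = Add(-72, -2) = -74)
Mul(Add(107, Function('f')(-16)), Function('J')(10)) = Mul(Add(107, -16), -74) = Mul(91, -74) = -6734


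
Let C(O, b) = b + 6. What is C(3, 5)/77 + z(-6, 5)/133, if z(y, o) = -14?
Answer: 5/133 ≈ 0.037594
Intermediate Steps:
C(O, b) = 6 + b
C(3, 5)/77 + z(-6, 5)/133 = (6 + 5)/77 - 14/133 = 11*(1/77) - 14*1/133 = ⅐ - 2/19 = 5/133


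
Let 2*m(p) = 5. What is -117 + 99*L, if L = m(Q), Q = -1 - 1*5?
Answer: 261/2 ≈ 130.50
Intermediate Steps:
Q = -6 (Q = -1 - 5 = -6)
m(p) = 5/2 (m(p) = (½)*5 = 5/2)
L = 5/2 ≈ 2.5000
-117 + 99*L = -117 + 99*(5/2) = -117 + 495/2 = 261/2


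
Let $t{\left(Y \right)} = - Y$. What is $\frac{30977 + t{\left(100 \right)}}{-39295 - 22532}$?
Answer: $- \frac{30877}{61827} \approx -0.49941$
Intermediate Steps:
$\frac{30977 + t{\left(100 \right)}}{-39295 - 22532} = \frac{30977 - 100}{-39295 - 22532} = \frac{30977 - 100}{-61827} = 30877 \left(- \frac{1}{61827}\right) = - \frac{30877}{61827}$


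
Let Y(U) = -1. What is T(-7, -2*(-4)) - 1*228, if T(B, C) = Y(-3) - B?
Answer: -222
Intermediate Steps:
T(B, C) = -1 - B
T(-7, -2*(-4)) - 1*228 = (-1 - 1*(-7)) - 1*228 = (-1 + 7) - 228 = 6 - 228 = -222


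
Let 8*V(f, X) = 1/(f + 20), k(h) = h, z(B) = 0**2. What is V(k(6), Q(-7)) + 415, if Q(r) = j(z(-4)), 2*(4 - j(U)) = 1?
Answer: 86321/208 ≈ 415.00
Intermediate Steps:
z(B) = 0
j(U) = 7/2 (j(U) = 4 - 1/2*1 = 4 - 1/2 = 7/2)
Q(r) = 7/2
V(f, X) = 1/(8*(20 + f)) (V(f, X) = 1/(8*(f + 20)) = 1/(8*(20 + f)))
V(k(6), Q(-7)) + 415 = 1/(8*(20 + 6)) + 415 = (1/8)/26 + 415 = (1/8)*(1/26) + 415 = 1/208 + 415 = 86321/208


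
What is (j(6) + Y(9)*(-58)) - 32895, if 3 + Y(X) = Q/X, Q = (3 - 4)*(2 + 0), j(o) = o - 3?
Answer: -294346/9 ≈ -32705.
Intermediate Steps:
j(o) = -3 + o
Q = -2 (Q = -1*2 = -2)
Y(X) = -3 - 2/X
(j(6) + Y(9)*(-58)) - 32895 = ((-3 + 6) + (-3 - 2/9)*(-58)) - 32895 = (3 + (-3 - 2*⅑)*(-58)) - 32895 = (3 + (-3 - 2/9)*(-58)) - 32895 = (3 - 29/9*(-58)) - 32895 = (3 + 1682/9) - 32895 = 1709/9 - 32895 = -294346/9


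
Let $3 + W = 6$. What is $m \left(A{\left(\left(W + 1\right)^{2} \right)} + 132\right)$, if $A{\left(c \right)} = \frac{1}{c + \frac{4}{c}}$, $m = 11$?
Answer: $\frac{94424}{65} \approx 1452.7$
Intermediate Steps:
$W = 3$ ($W = -3 + 6 = 3$)
$m \left(A{\left(\left(W + 1\right)^{2} \right)} + 132\right) = 11 \left(\frac{\left(3 + 1\right)^{2}}{4 + \left(\left(3 + 1\right)^{2}\right)^{2}} + 132\right) = 11 \left(\frac{4^{2}}{4 + \left(4^{2}\right)^{2}} + 132\right) = 11 \left(\frac{16}{4 + 16^{2}} + 132\right) = 11 \left(\frac{16}{4 + 256} + 132\right) = 11 \left(\frac{16}{260} + 132\right) = 11 \left(16 \cdot \frac{1}{260} + 132\right) = 11 \left(\frac{4}{65} + 132\right) = 11 \cdot \frac{8584}{65} = \frac{94424}{65}$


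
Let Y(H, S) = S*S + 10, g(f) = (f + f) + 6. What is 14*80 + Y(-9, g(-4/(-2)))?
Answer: 1230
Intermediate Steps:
g(f) = 6 + 2*f (g(f) = 2*f + 6 = 6 + 2*f)
Y(H, S) = 10 + S² (Y(H, S) = S² + 10 = 10 + S²)
14*80 + Y(-9, g(-4/(-2))) = 14*80 + (10 + (6 + 2*(-4/(-2)))²) = 1120 + (10 + (6 + 2*(-4*(-½)))²) = 1120 + (10 + (6 + 2*2)²) = 1120 + (10 + (6 + 4)²) = 1120 + (10 + 10²) = 1120 + (10 + 100) = 1120 + 110 = 1230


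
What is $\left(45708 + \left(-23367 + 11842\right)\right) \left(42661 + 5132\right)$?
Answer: $1633708119$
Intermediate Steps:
$\left(45708 + \left(-23367 + 11842\right)\right) \left(42661 + 5132\right) = \left(45708 - 11525\right) 47793 = 34183 \cdot 47793 = 1633708119$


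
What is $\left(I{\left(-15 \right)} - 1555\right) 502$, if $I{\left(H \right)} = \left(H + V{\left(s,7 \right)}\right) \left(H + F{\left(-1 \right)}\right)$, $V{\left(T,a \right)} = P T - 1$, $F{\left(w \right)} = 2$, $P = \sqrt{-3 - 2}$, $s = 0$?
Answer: $-676194$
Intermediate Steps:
$P = i \sqrt{5}$ ($P = \sqrt{-5} = i \sqrt{5} \approx 2.2361 i$)
$V{\left(T,a \right)} = -1 + i T \sqrt{5}$ ($V{\left(T,a \right)} = i \sqrt{5} T - 1 = i T \sqrt{5} - 1 = -1 + i T \sqrt{5}$)
$I{\left(H \right)} = \left(-1 + H\right) \left(2 + H\right)$ ($I{\left(H \right)} = \left(H - \left(1 - i 0 \sqrt{5}\right)\right) \left(H + 2\right) = \left(H + \left(-1 + 0\right)\right) \left(2 + H\right) = \left(H - 1\right) \left(2 + H\right) = \left(-1 + H\right) \left(2 + H\right)$)
$\left(I{\left(-15 \right)} - 1555\right) 502 = \left(\left(-2 - 15 + \left(-15\right)^{2}\right) - 1555\right) 502 = \left(\left(-2 - 15 + 225\right) - 1555\right) 502 = \left(208 - 1555\right) 502 = \left(-1347\right) 502 = -676194$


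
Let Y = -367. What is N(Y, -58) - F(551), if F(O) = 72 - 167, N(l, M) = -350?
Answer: -255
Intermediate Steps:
F(O) = -95
N(Y, -58) - F(551) = -350 - 1*(-95) = -350 + 95 = -255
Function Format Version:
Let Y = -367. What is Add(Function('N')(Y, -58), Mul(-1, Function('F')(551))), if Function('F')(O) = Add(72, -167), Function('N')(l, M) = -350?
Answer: -255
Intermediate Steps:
Function('F')(O) = -95
Add(Function('N')(Y, -58), Mul(-1, Function('F')(551))) = Add(-350, Mul(-1, -95)) = Add(-350, 95) = -255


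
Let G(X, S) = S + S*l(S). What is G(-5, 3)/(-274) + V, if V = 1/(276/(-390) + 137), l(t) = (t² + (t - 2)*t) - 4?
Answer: -221383/2427366 ≈ -0.091203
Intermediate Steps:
l(t) = -4 + t² + t*(-2 + t) (l(t) = (t² + (-2 + t)*t) - 4 = (t² + t*(-2 + t)) - 4 = -4 + t² + t*(-2 + t))
G(X, S) = S + S*(-4 - 2*S + 2*S²)
V = 65/8859 (V = 1/(276*(-1/390) + 137) = 1/(-46/65 + 137) = 1/(8859/65) = 65/8859 ≈ 0.0073372)
G(-5, 3)/(-274) + V = (3*(-3 - 2*3 + 2*3²))/(-274) + 65/8859 = (3*(-3 - 6 + 2*9))*(-1/274) + 65/8859 = (3*(-3 - 6 + 18))*(-1/274) + 65/8859 = (3*9)*(-1/274) + 65/8859 = 27*(-1/274) + 65/8859 = -27/274 + 65/8859 = -221383/2427366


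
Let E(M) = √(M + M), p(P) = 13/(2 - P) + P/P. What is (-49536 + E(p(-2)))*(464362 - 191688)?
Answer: -13507179264 + 136337*√34 ≈ -1.3506e+10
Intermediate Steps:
p(P) = 1 + 13/(2 - P) (p(P) = 13/(2 - P) + 1 = 1 + 13/(2 - P))
E(M) = √2*√M (E(M) = √(2*M) = √2*√M)
(-49536 + E(p(-2)))*(464362 - 191688) = (-49536 + √2*√((-15 - 2)/(-2 - 2)))*(464362 - 191688) = (-49536 + √2*√(-17/(-4)))*272674 = (-49536 + √2*√(-¼*(-17)))*272674 = (-49536 + √2*√(17/4))*272674 = (-49536 + √2*(√17/2))*272674 = (-49536 + √34/2)*272674 = -13507179264 + 136337*√34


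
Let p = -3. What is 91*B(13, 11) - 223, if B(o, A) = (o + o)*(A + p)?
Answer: 18705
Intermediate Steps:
B(o, A) = 2*o*(-3 + A) (B(o, A) = (o + o)*(A - 3) = (2*o)*(-3 + A) = 2*o*(-3 + A))
91*B(13, 11) - 223 = 91*(2*13*(-3 + 11)) - 223 = 91*(2*13*8) - 223 = 91*208 - 223 = 18928 - 223 = 18705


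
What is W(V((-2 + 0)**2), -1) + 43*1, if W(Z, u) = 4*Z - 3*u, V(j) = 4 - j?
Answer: 46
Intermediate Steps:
W(Z, u) = -3*u + 4*Z
W(V((-2 + 0)**2), -1) + 43*1 = (-3*(-1) + 4*(4 - (-2 + 0)**2)) + 43*1 = (3 + 4*(4 - 1*(-2)**2)) + 43 = (3 + 4*(4 - 1*4)) + 43 = (3 + 4*(4 - 4)) + 43 = (3 + 4*0) + 43 = (3 + 0) + 43 = 3 + 43 = 46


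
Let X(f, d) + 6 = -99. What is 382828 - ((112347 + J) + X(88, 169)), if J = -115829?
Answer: 386415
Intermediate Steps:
X(f, d) = -105 (X(f, d) = -6 - 99 = -105)
382828 - ((112347 + J) + X(88, 169)) = 382828 - ((112347 - 115829) - 105) = 382828 - (-3482 - 105) = 382828 - 1*(-3587) = 382828 + 3587 = 386415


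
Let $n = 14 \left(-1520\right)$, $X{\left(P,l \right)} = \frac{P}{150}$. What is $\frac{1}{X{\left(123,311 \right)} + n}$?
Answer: $- \frac{50}{1063959} \approx -4.6994 \cdot 10^{-5}$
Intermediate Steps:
$X{\left(P,l \right)} = \frac{P}{150}$ ($X{\left(P,l \right)} = P \frac{1}{150} = \frac{P}{150}$)
$n = -21280$
$\frac{1}{X{\left(123,311 \right)} + n} = \frac{1}{\frac{1}{150} \cdot 123 - 21280} = \frac{1}{\frac{41}{50} - 21280} = \frac{1}{- \frac{1063959}{50}} = - \frac{50}{1063959}$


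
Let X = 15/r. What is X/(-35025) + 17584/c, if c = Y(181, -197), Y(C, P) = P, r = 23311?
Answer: -957117957237/10722943445 ≈ -89.259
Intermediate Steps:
X = 15/23311 ≈ 0.00064347
c = -197
X/(-35025) + 17584/c = (15/23311)/(-35025) + 17584/(-197) = (15/23311)*(-1/35025) + 17584*(-1/197) = -1/54431185 - 17584/197 = -957117957237/10722943445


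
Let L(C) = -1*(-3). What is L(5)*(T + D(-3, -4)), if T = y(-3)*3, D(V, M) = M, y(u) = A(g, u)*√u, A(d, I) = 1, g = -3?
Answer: -12 + 9*I*√3 ≈ -12.0 + 15.588*I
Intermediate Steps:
y(u) = √u (y(u) = 1*√u = √u)
T = 3*I*√3 (T = √(-3)*3 = (I*√3)*3 = 3*I*√3 ≈ 5.1962*I)
L(C) = 3
L(5)*(T + D(-3, -4)) = 3*(3*I*√3 - 4) = 3*(-4 + 3*I*√3) = -12 + 9*I*√3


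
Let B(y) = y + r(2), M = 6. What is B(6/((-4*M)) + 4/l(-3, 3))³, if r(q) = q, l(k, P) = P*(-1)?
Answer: 125/1728 ≈ 0.072338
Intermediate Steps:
l(k, P) = -P
B(y) = 2 + y (B(y) = y + 2 = 2 + y)
B(6/((-4*M)) + 4/l(-3, 3))³ = (2 + (6/((-4*6)) + 4/((-1*3))))³ = (2 + (6/(-24) + 4/(-3)))³ = (2 + (6*(-1/24) + 4*(-⅓)))³ = (2 + (-¼ - 4/3))³ = (2 - 19/12)³ = (5/12)³ = 125/1728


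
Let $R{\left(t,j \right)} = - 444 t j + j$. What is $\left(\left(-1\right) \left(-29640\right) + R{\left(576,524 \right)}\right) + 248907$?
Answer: $-133730785$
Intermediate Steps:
$R{\left(t,j \right)} = j - 444 j t$ ($R{\left(t,j \right)} = - 444 j t + j = j - 444 j t$)
$\left(\left(-1\right) \left(-29640\right) + R{\left(576,524 \right)}\right) + 248907 = \left(\left(-1\right) \left(-29640\right) + 524 \left(1 - 255744\right)\right) + 248907 = \left(29640 + 524 \left(1 - 255744\right)\right) + 248907 = \left(29640 + 524 \left(-255743\right)\right) + 248907 = \left(29640 - 134009332\right) + 248907 = -133979692 + 248907 = -133730785$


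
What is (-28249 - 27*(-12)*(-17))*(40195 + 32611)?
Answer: -2457712142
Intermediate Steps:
(-28249 - 27*(-12)*(-17))*(40195 + 32611) = (-28249 + 324*(-17))*72806 = (-28249 - 5508)*72806 = -33757*72806 = -2457712142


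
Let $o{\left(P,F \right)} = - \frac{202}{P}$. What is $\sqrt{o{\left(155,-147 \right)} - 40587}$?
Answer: $\frac{i \sqrt{975133985}}{155} \approx 201.47 i$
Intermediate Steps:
$\sqrt{o{\left(155,-147 \right)} - 40587} = \sqrt{- \frac{202}{155} - 40587} = \sqrt{- \frac{6291187}{155}} = \frac{i \sqrt{975133985}}{155}$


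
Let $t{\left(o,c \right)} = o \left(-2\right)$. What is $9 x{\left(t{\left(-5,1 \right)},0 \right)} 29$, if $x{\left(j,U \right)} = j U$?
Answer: $0$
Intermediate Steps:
$t{\left(o,c \right)} = - 2 o$
$x{\left(j,U \right)} = U j$
$9 x{\left(t{\left(-5,1 \right)},0 \right)} 29 = 9 \cdot 0 \left(\left(-2\right) \left(-5\right)\right) 29 = 9 \cdot 0 \cdot 10 \cdot 29 = 9 \cdot 0 \cdot 29 = 0 \cdot 29 = 0$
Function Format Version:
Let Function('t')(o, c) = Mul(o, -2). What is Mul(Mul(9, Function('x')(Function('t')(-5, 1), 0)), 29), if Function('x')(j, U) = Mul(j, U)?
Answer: 0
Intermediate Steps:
Function('t')(o, c) = Mul(-2, o)
Function('x')(j, U) = Mul(U, j)
Mul(Mul(9, Function('x')(Function('t')(-5, 1), 0)), 29) = Mul(Mul(9, Mul(0, Mul(-2, -5))), 29) = Mul(Mul(9, Mul(0, 10)), 29) = Mul(Mul(9, 0), 29) = Mul(0, 29) = 0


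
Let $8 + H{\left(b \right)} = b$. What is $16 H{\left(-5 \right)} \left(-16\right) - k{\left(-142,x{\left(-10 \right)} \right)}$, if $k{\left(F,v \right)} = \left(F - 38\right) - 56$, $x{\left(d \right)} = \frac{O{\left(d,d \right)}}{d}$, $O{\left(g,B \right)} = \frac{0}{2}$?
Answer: $3564$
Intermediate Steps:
$O{\left(g,B \right)} = 0$ ($O{\left(g,B \right)} = 0 \cdot \frac{1}{2} = 0$)
$H{\left(b \right)} = -8 + b$
$x{\left(d \right)} = 0$ ($x{\left(d \right)} = \frac{0}{d} = 0$)
$k{\left(F,v \right)} = -94 + F$ ($k{\left(F,v \right)} = \left(-38 + F\right) - 56 = -94 + F$)
$16 H{\left(-5 \right)} \left(-16\right) - k{\left(-142,x{\left(-10 \right)} \right)} = 16 \left(-8 - 5\right) \left(-16\right) - \left(-94 - 142\right) = 16 \left(-13\right) \left(-16\right) - -236 = \left(-208\right) \left(-16\right) + 236 = 3328 + 236 = 3564$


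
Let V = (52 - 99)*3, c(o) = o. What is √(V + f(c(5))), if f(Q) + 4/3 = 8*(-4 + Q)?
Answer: I*√1209/3 ≈ 11.59*I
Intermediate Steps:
f(Q) = -100/3 + 8*Q (f(Q) = -4/3 + 8*(-4 + Q) = -4/3 + (-32 + 8*Q) = -100/3 + 8*Q)
V = -141 (V = -47*3 = -141)
√(V + f(c(5))) = √(-141 + (-100/3 + 8*5)) = √(-141 + (-100/3 + 40)) = √(-141 + 20/3) = √(-403/3) = I*√1209/3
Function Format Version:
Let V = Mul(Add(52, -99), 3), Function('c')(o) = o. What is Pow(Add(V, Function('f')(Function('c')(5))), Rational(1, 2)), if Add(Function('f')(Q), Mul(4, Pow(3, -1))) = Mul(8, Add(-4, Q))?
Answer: Mul(Rational(1, 3), I, Pow(1209, Rational(1, 2))) ≈ Mul(11.590, I)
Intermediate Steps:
Function('f')(Q) = Add(Rational(-100, 3), Mul(8, Q)) (Function('f')(Q) = Add(Rational(-4, 3), Mul(8, Add(-4, Q))) = Add(Rational(-4, 3), Add(-32, Mul(8, Q))) = Add(Rational(-100, 3), Mul(8, Q)))
V = -141 (V = Mul(-47, 3) = -141)
Pow(Add(V, Function('f')(Function('c')(5))), Rational(1, 2)) = Pow(Add(-141, Add(Rational(-100, 3), Mul(8, 5))), Rational(1, 2)) = Pow(Add(-141, Add(Rational(-100, 3), 40)), Rational(1, 2)) = Pow(Add(-141, Rational(20, 3)), Rational(1, 2)) = Pow(Rational(-403, 3), Rational(1, 2)) = Mul(Rational(1, 3), I, Pow(1209, Rational(1, 2)))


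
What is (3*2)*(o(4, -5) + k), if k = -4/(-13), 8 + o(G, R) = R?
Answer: -990/13 ≈ -76.154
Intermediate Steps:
o(G, R) = -8 + R
k = 4/13 (k = -4*(-1/13) = 4/13 ≈ 0.30769)
(3*2)*(o(4, -5) + k) = (3*2)*((-8 - 5) + 4/13) = 6*(-13 + 4/13) = 6*(-165/13) = -990/13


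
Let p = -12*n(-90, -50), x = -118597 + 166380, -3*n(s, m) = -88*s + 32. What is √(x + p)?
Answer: √79591 ≈ 282.12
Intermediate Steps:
n(s, m) = -32/3 + 88*s/3 (n(s, m) = -(-88*s + 32)/3 = -(32 - 88*s)/3 = -32/3 + 88*s/3)
x = 47783
p = 31808 (p = -12*(-32/3 + (88/3)*(-90)) = -12*(-32/3 - 2640) = -12*(-7952/3) = 31808)
√(x + p) = √(47783 + 31808) = √79591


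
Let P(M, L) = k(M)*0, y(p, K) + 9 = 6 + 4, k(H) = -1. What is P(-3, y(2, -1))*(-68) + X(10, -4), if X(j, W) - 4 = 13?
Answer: 17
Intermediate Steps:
X(j, W) = 17 (X(j, W) = 4 + 13 = 17)
y(p, K) = 1 (y(p, K) = -9 + (6 + 4) = -9 + 10 = 1)
P(M, L) = 0 (P(M, L) = -1*0 = 0)
P(-3, y(2, -1))*(-68) + X(10, -4) = 0*(-68) + 17 = 0 + 17 = 17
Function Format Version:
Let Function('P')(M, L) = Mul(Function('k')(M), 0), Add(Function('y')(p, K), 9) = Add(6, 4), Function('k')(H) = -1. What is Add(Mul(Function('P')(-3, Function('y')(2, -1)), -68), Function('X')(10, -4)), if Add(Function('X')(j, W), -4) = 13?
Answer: 17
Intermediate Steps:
Function('X')(j, W) = 17 (Function('X')(j, W) = Add(4, 13) = 17)
Function('y')(p, K) = 1 (Function('y')(p, K) = Add(-9, Add(6, 4)) = Add(-9, 10) = 1)
Function('P')(M, L) = 0 (Function('P')(M, L) = Mul(-1, 0) = 0)
Add(Mul(Function('P')(-3, Function('y')(2, -1)), -68), Function('X')(10, -4)) = Add(Mul(0, -68), 17) = Add(0, 17) = 17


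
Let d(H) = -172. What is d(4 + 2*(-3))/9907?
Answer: -172/9907 ≈ -0.017361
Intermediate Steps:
d(4 + 2*(-3))/9907 = -172/9907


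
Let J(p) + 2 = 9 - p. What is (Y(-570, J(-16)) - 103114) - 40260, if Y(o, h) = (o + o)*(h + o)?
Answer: 480206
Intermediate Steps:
J(p) = 7 - p (J(p) = -2 + (9 - p) = 7 - p)
Y(o, h) = 2*o*(h + o) (Y(o, h) = (2*o)*(h + o) = 2*o*(h + o))
(Y(-570, J(-16)) - 103114) - 40260 = (2*(-570)*((7 - 1*(-16)) - 570) - 103114) - 40260 = (2*(-570)*((7 + 16) - 570) - 103114) - 40260 = (2*(-570)*(23 - 570) - 103114) - 40260 = (2*(-570)*(-547) - 103114) - 40260 = (623580 - 103114) - 40260 = 520466 - 40260 = 480206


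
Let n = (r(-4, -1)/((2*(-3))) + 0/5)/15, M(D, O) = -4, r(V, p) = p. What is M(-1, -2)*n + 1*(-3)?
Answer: -137/45 ≈ -3.0444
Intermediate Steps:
n = 1/90 (n = (-1/(2*(-3)) + 0/5)/15 = (-1/(-6) + 0*(⅕))*(1/15) = (-1*(-⅙) + 0)*(1/15) = (⅙ + 0)*(1/15) = (⅙)*(1/15) = 1/90 ≈ 0.011111)
M(-1, -2)*n + 1*(-3) = -4*1/90 + 1*(-3) = -2/45 - 3 = -137/45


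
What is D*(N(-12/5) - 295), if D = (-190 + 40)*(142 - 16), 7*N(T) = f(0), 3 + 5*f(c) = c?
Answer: 5577120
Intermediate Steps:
f(c) = -3/5 + c/5
N(T) = -3/35 (N(T) = (-3/5 + (1/5)*0)/7 = (-3/5 + 0)/7 = (1/7)*(-3/5) = -3/35)
D = -18900 (D = -150*126 = -18900)
D*(N(-12/5) - 295) = -18900*(-3/35 - 295) = -18900*(-10328/35) = 5577120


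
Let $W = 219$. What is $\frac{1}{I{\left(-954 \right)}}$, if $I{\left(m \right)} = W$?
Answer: $\frac{1}{219} \approx 0.0045662$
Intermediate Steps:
$I{\left(m \right)} = 219$
$\frac{1}{I{\left(-954 \right)}} = \frac{1}{219}$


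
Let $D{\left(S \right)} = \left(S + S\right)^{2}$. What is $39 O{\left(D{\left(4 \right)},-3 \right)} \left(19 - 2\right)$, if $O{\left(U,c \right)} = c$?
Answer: $-1989$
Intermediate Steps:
$D{\left(S \right)} = 4 S^{2}$ ($D{\left(S \right)} = \left(2 S\right)^{2} = 4 S^{2}$)
$39 O{\left(D{\left(4 \right)},-3 \right)} \left(19 - 2\right) = 39 \left(-3\right) \left(19 - 2\right) = \left(-117\right) 17 = -1989$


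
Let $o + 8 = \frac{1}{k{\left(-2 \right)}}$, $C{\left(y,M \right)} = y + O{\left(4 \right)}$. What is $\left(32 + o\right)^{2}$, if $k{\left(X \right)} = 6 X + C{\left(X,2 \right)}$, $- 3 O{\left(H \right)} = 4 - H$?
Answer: $\frac{112225}{196} \approx 572.58$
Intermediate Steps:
$O{\left(H \right)} = - \frac{4}{3} + \frac{H}{3}$ ($O{\left(H \right)} = - \frac{4 - H}{3} = - \frac{4}{3} + \frac{H}{3}$)
$C{\left(y,M \right)} = y$ ($C{\left(y,M \right)} = y + \left(- \frac{4}{3} + \frac{1}{3} \cdot 4\right) = y + \left(- \frac{4}{3} + \frac{4}{3}\right) = y + 0 = y$)
$k{\left(X \right)} = 7 X$ ($k{\left(X \right)} = 6 X + X = 7 X$)
$o = - \frac{113}{14}$ ($o = -8 + \frac{1}{7 \left(-2\right)} = -8 + \frac{1}{-14} = -8 - \frac{1}{14} = - \frac{113}{14} \approx -8.0714$)
$\left(32 + o\right)^{2} = \left(32 - \frac{113}{14}\right)^{2} = \left(\frac{335}{14}\right)^{2} = \frac{112225}{196}$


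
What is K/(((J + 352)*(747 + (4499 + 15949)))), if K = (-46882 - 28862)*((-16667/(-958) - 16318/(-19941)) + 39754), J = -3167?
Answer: 3197186446782224/63321582146175 ≈ 50.491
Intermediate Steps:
K = -9591559340346672/3183913 (K = -75744*((-16667*(-1/958) - 16318*(-1/19941)) + 39754) = -75744*((16667/958 + 16318/19941) + 39754) = -75744*(347989291/19103478 + 39754) = -75744*759787653703/19103478 = -9591559340346672/3183913 ≈ -3.0125e+9)
K/(((J + 352)*(747 + (4499 + 15949)))) = -9591559340346672*1/((-3167 + 352)*(747 + (4499 + 15949)))/3183913 = -9591559340346672*(-1/(2815*(747 + 20448)))/3183913 = -9591559340346672/(3183913*((-2815*21195))) = -9591559340346672/3183913/(-59663925) = -9591559340346672/3183913*(-1/59663925) = 3197186446782224/63321582146175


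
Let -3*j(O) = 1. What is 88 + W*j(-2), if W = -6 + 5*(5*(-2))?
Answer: 320/3 ≈ 106.67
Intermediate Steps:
j(O) = -⅓ (j(O) = -⅓*1 = -⅓)
W = -56 (W = -6 + 5*(-10) = -6 - 50 = -56)
88 + W*j(-2) = 88 - 56*(-⅓) = 88 + 56/3 = 320/3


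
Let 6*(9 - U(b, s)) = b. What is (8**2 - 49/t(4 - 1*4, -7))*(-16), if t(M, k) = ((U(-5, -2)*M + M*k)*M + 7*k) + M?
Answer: -1040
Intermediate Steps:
U(b, s) = 9 - b/6
t(M, k) = M + 7*k + M*(59*M/6 + M*k) (t(M, k) = (((9 - 1/6*(-5))*M + M*k)*M + 7*k) + M = (((9 + 5/6)*M + M*k)*M + 7*k) + M = ((59*M/6 + M*k)*M + 7*k) + M = (M*(59*M/6 + M*k) + 7*k) + M = (7*k + M*(59*M/6 + M*k)) + M = M + 7*k + M*(59*M/6 + M*k))
(8**2 - 49/t(4 - 1*4, -7))*(-16) = (8**2 - 49/((4 - 1*4) + 7*(-7) + 59*(4 - 1*4)**2/6 - 7*(4 - 1*4)**2))*(-16) = (64 - 49/((4 - 4) - 49 + 59*(4 - 4)**2/6 - 7*(4 - 4)**2))*(-16) = (64 - 49/(0 - 49 + (59/6)*0**2 - 7*0**2))*(-16) = (64 - 49/(0 - 49 + (59/6)*0 - 7*0))*(-16) = (64 - 49/(0 - 49 + 0 + 0))*(-16) = (64 - 49/(-49))*(-16) = (64 - 49*(-1/49))*(-16) = (64 + 1)*(-16) = 65*(-16) = -1040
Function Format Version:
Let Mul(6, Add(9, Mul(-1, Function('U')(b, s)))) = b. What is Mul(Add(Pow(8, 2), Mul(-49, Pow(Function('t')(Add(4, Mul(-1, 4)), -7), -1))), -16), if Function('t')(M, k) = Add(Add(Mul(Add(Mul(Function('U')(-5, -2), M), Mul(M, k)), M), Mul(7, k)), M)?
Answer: -1040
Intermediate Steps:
Function('U')(b, s) = Add(9, Mul(Rational(-1, 6), b))
Function('t')(M, k) = Add(M, Mul(7, k), Mul(M, Add(Mul(Rational(59, 6), M), Mul(M, k)))) (Function('t')(M, k) = Add(Add(Mul(Add(Mul(Add(9, Mul(Rational(-1, 6), -5)), M), Mul(M, k)), M), Mul(7, k)), M) = Add(Add(Mul(Add(Mul(Add(9, Rational(5, 6)), M), Mul(M, k)), M), Mul(7, k)), M) = Add(Add(Mul(Add(Mul(Rational(59, 6), M), Mul(M, k)), M), Mul(7, k)), M) = Add(Add(Mul(M, Add(Mul(Rational(59, 6), M), Mul(M, k))), Mul(7, k)), M) = Add(Add(Mul(7, k), Mul(M, Add(Mul(Rational(59, 6), M), Mul(M, k)))), M) = Add(M, Mul(7, k), Mul(M, Add(Mul(Rational(59, 6), M), Mul(M, k)))))
Mul(Add(Pow(8, 2), Mul(-49, Pow(Function('t')(Add(4, Mul(-1, 4)), -7), -1))), -16) = Mul(Add(Pow(8, 2), Mul(-49, Pow(Add(Add(4, Mul(-1, 4)), Mul(7, -7), Mul(Rational(59, 6), Pow(Add(4, Mul(-1, 4)), 2)), Mul(-7, Pow(Add(4, Mul(-1, 4)), 2))), -1))), -16) = Mul(Add(64, Mul(-49, Pow(Add(Add(4, -4), -49, Mul(Rational(59, 6), Pow(Add(4, -4), 2)), Mul(-7, Pow(Add(4, -4), 2))), -1))), -16) = Mul(Add(64, Mul(-49, Pow(Add(0, -49, Mul(Rational(59, 6), Pow(0, 2)), Mul(-7, Pow(0, 2))), -1))), -16) = Mul(Add(64, Mul(-49, Pow(Add(0, -49, Mul(Rational(59, 6), 0), Mul(-7, 0)), -1))), -16) = Mul(Add(64, Mul(-49, Pow(Add(0, -49, 0, 0), -1))), -16) = Mul(Add(64, Mul(-49, Pow(-49, -1))), -16) = Mul(Add(64, Mul(-49, Rational(-1, 49))), -16) = Mul(Add(64, 1), -16) = Mul(65, -16) = -1040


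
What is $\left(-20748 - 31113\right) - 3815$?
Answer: $-55676$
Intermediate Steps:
$\left(-20748 - 31113\right) - 3815 = -51861 - 3815 = -55676$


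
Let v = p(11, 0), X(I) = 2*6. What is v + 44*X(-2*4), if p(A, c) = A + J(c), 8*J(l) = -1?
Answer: 4311/8 ≈ 538.88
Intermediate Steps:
J(l) = -1/8 (J(l) = (1/8)*(-1) = -1/8)
p(A, c) = -1/8 + A (p(A, c) = A - 1/8 = -1/8 + A)
X(I) = 12
v = 87/8 (v = -1/8 + 11 = 87/8 ≈ 10.875)
v + 44*X(-2*4) = 87/8 + 44*12 = 87/8 + 528 = 4311/8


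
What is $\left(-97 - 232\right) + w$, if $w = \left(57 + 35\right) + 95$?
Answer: $-142$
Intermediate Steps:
$w = 187$ ($w = 92 + 95 = 187$)
$\left(-97 - 232\right) + w = \left(-97 - 232\right) + 187 = -329 + 187 = -142$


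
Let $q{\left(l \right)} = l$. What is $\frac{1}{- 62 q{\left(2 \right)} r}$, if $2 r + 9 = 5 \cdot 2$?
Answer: $- \frac{1}{62} \approx -0.016129$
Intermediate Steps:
$r = \frac{1}{2}$ ($r = - \frac{9}{2} + \frac{5 \cdot 2}{2} = - \frac{9}{2} + \frac{1}{2} \cdot 10 = - \frac{9}{2} + 5 = \frac{1}{2} \approx 0.5$)
$\frac{1}{- 62 q{\left(2 \right)} r} = \frac{1}{\left(-62\right) 2 \cdot \frac{1}{2}} = \frac{1}{\left(-124\right) \frac{1}{2}} = \frac{1}{-62} = - \frac{1}{62}$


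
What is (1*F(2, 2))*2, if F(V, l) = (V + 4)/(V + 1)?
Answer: 4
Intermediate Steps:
F(V, l) = (4 + V)/(1 + V)
(1*F(2, 2))*2 = (1*((4 + 2)/(1 + 2)))*2 = (1*(6/3))*2 = (1*((⅓)*6))*2 = (1*2)*2 = 2*2 = 4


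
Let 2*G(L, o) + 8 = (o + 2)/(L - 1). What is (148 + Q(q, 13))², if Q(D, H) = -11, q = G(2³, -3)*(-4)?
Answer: 18769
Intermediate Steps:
G(L, o) = -4 + (2 + o)/(2*(-1 + L)) (G(L, o) = -4 + ((o + 2)/(L - 1))/2 = -4 + ((2 + o)/(-1 + L))/2 = -4 + (2 + o)/(2*(-1 + L)))
q = 114/7 (q = ((10 - 3 - 8*2³)/(2*(-1 + 2³)))*(-4) = ((10 - 3 - 8*8)/(2*(-1 + 8)))*(-4) = ((½)*(10 - 3 - 64)/7)*(-4) = ((½)*(⅐)*(-57))*(-4) = -57/14*(-4) = 114/7 ≈ 16.286)
(148 + Q(q, 13))² = (148 - 11)² = 137² = 18769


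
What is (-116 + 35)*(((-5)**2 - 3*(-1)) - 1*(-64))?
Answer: -7452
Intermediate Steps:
(-116 + 35)*(((-5)**2 - 3*(-1)) - 1*(-64)) = -81*((25 + 3) + 64) = -81*(28 + 64) = -81*92 = -7452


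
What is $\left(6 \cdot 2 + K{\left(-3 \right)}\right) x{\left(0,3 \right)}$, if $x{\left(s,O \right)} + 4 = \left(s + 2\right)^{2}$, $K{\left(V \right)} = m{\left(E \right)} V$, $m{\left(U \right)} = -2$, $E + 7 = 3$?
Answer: $0$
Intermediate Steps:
$E = -4$ ($E = -7 + 3 = -4$)
$K{\left(V \right)} = - 2 V$
$x{\left(s,O \right)} = -4 + \left(2 + s\right)^{2}$ ($x{\left(s,O \right)} = -4 + \left(s + 2\right)^{2} = -4 + \left(2 + s\right)^{2}$)
$\left(6 \cdot 2 + K{\left(-3 \right)}\right) x{\left(0,3 \right)} = \left(6 \cdot 2 - -6\right) 0 \left(4 + 0\right) = \left(12 + 6\right) 0 \cdot 4 = 18 \cdot 0 = 0$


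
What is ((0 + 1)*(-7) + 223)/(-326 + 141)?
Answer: -216/185 ≈ -1.1676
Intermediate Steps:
((0 + 1)*(-7) + 223)/(-326 + 141) = (1*(-7) + 223)/(-185) = (-7 + 223)*(-1/185) = 216*(-1/185) = -216/185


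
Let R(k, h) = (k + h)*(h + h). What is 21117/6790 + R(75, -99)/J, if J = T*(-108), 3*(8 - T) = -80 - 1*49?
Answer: 778207/346290 ≈ 2.2473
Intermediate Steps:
T = 51 (T = 8 - (-80 - 1*49)/3 = 8 - (-80 - 49)/3 = 8 - ⅓*(-129) = 8 + 43 = 51)
J = -5508 (J = 51*(-108) = -5508)
R(k, h) = 2*h*(h + k) (R(k, h) = (h + k)*(2*h) = 2*h*(h + k))
21117/6790 + R(75, -99)/J = 21117/6790 + (2*(-99)*(-99 + 75))/(-5508) = 21117*(1/6790) + (2*(-99)*(-24))*(-1/5508) = 21117/6790 + 4752*(-1/5508) = 21117/6790 - 44/51 = 778207/346290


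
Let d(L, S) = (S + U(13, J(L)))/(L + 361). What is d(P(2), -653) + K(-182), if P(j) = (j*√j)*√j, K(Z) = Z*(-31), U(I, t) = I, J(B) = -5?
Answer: 411738/73 ≈ 5640.3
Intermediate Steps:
K(Z) = -31*Z
P(j) = j² (P(j) = j^(3/2)*√j = j²)
d(L, S) = (13 + S)/(361 + L) (d(L, S) = (S + 13)/(L + 361) = (13 + S)/(361 + L))
d(P(2), -653) + K(-182) = (13 - 653)/(361 + 2²) - 31*(-182) = -640/(361 + 4) + 5642 = -640/365 + 5642 = (1/365)*(-640) + 5642 = -128/73 + 5642 = 411738/73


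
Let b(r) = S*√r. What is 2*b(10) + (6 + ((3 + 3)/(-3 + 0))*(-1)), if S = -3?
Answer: 8 - 6*√10 ≈ -10.974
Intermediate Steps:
b(r) = -3*√r
2*b(10) + (6 + ((3 + 3)/(-3 + 0))*(-1)) = 2*(-3*√10) + (6 + ((3 + 3)/(-3 + 0))*(-1)) = -6*√10 + (6 + (6/(-3))*(-1)) = -6*√10 + (6 + (6*(-⅓))*(-1)) = -6*√10 + (6 - 2*(-1)) = -6*√10 + (6 + 2) = -6*√10 + 8 = 8 - 6*√10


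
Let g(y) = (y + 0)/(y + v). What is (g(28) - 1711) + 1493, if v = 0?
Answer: -217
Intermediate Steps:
g(y) = 1 (g(y) = (y + 0)/(y + 0) = y/y = 1)
(g(28) - 1711) + 1493 = (1 - 1711) + 1493 = -1710 + 1493 = -217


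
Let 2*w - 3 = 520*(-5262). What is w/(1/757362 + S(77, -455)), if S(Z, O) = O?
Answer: 1036160963397/344599709 ≈ 3006.9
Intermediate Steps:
w = -2736237/2 (w = 3/2 + (520*(-5262))/2 = 3/2 + (1/2)*(-2736240) = 3/2 - 1368120 = -2736237/2 ≈ -1.3681e+6)
w/(1/757362 + S(77, -455)) = -2736237/(2*(1/757362 - 455)) = -2736237/(2*(-344599709/757362)) = -2736237/2*(-757362/344599709) = 1036160963397/344599709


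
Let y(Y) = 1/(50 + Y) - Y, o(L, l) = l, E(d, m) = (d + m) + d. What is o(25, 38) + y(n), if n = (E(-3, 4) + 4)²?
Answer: 1837/54 ≈ 34.018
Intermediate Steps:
E(d, m) = m + 2*d
n = 4 (n = ((4 + 2*(-3)) + 4)² = ((4 - 6) + 4)² = (-2 + 4)² = 2² = 4)
o(25, 38) + y(n) = 38 + (1 - 1*4² - 50*4)/(50 + 4) = 38 + (1 - 1*16 - 200)/54 = 38 + (1 - 16 - 200)/54 = 38 + (1/54)*(-215) = 38 - 215/54 = 1837/54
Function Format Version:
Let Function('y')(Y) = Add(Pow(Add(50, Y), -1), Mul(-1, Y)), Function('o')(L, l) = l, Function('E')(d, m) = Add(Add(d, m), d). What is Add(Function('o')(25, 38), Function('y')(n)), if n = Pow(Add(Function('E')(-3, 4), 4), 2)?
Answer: Rational(1837, 54) ≈ 34.018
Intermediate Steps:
Function('E')(d, m) = Add(m, Mul(2, d))
n = 4 (n = Pow(Add(Add(4, Mul(2, -3)), 4), 2) = Pow(Add(Add(4, -6), 4), 2) = Pow(Add(-2, 4), 2) = Pow(2, 2) = 4)
Add(Function('o')(25, 38), Function('y')(n)) = Add(38, Mul(Pow(Add(50, 4), -1), Add(1, Mul(-1, Pow(4, 2)), Mul(-50, 4)))) = Add(38, Mul(Pow(54, -1), Add(1, Mul(-1, 16), -200))) = Add(38, Mul(Rational(1, 54), Add(1, -16, -200))) = Add(38, Mul(Rational(1, 54), -215)) = Add(38, Rational(-215, 54)) = Rational(1837, 54)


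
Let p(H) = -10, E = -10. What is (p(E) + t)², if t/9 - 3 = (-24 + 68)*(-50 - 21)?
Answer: 789553801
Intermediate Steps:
t = -28089 (t = 27 + 9*((-24 + 68)*(-50 - 21)) = 27 + 9*(44*(-71)) = 27 + 9*(-3124) = 27 - 28116 = -28089)
(p(E) + t)² = (-10 - 28089)² = (-28099)² = 789553801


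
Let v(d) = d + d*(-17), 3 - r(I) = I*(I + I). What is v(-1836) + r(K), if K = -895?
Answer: -1572671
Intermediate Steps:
r(I) = 3 - 2*I² (r(I) = 3 - I*(I + I) = 3 - I*2*I = 3 - 2*I²)
v(d) = -16*d (v(d) = d - 17*d = -16*d)
v(-1836) + r(K) = -16*(-1836) + (3 - 2*(-895)²) = 29376 + (3 - 2*801025) = 29376 + (3 - 1602050) = 29376 - 1602047 = -1572671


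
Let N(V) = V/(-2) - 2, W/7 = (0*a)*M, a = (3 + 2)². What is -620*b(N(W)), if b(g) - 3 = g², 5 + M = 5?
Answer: -4340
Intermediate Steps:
M = 0 (M = -5 + 5 = 0)
a = 25 (a = 5² = 25)
W = 0 (W = 7*((0*25)*0) = 7*(0*0) = 7*0 = 0)
N(V) = -2 - V/2 (N(V) = V*(-½) - 2 = -V/2 - 2 = -2 - V/2)
b(g) = 3 + g²
-620*b(N(W)) = -620*(3 + (-2 - ½*0)²) = -620*(3 + (-2 + 0)²) = -620*(3 + (-2)²) = -620*(3 + 4) = -620*7 = -4340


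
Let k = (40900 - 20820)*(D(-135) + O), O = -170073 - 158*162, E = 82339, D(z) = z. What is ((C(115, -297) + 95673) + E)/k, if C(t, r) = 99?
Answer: -178111/3931744320 ≈ -4.5301e-5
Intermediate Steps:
O = -195669 (O = -170073 - 1*25596 = -170073 - 25596 = -195669)
k = -3931744320 (k = (40900 - 20820)*(-135 - 195669) = 20080*(-195804) = -3931744320)
((C(115, -297) + 95673) + E)/k = ((99 + 95673) + 82339)/(-3931744320) = (95772 + 82339)*(-1/3931744320) = 178111*(-1/3931744320) = -178111/3931744320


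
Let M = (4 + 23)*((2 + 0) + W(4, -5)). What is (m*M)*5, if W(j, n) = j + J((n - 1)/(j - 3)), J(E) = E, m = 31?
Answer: 0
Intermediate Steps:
W(j, n) = j + (-1 + n)/(-3 + j) (W(j, n) = j + (n - 1)/(j - 3) = j + (-1 + n)/(-3 + j))
M = 0 (M = (4 + 23)*((2 + 0) + (-1 - 5 + 4*(-3 + 4))/(-3 + 4)) = 27*(2 + (-1 - 5 + 4*1)/1) = 27*(2 + 1*(-1 - 5 + 4)) = 27*(2 + 1*(-2)) = 27*(2 - 2) = 27*0 = 0)
(m*M)*5 = (31*0)*5 = 0*5 = 0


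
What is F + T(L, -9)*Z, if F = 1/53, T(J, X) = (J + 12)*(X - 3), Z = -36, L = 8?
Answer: 457921/53 ≈ 8640.0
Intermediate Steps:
T(J, X) = (-3 + X)*(12 + J) (T(J, X) = (12 + J)*(-3 + X) = (-3 + X)*(12 + J))
F = 1/53 ≈ 0.018868
F + T(L, -9)*Z = 1/53 + (-36 - 3*8 + 12*(-9) + 8*(-9))*(-36) = 1/53 + (-36 - 24 - 108 - 72)*(-36) = 1/53 - 240*(-36) = 1/53 + 8640 = 457921/53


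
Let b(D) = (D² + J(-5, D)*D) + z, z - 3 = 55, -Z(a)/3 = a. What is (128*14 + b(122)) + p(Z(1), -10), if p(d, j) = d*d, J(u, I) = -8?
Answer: 15767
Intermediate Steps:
Z(a) = -3*a
p(d, j) = d²
z = 58 (z = 3 + 55 = 58)
b(D) = 58 + D² - 8*D (b(D) = (D² - 8*D) + 58 = 58 + D² - 8*D)
(128*14 + b(122)) + p(Z(1), -10) = (128*14 + (58 + 122² - 8*122)) + (-3*1)² = (1792 + (58 + 14884 - 976)) + (-3)² = (1792 + 13966) + 9 = 15758 + 9 = 15767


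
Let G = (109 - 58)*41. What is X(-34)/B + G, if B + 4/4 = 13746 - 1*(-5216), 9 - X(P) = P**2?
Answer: 39646304/18961 ≈ 2090.9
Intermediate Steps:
X(P) = 9 - P**2
B = 18961 (B = -1 + (13746 - 1*(-5216)) = -1 + (13746 + 5216) = -1 + 18962 = 18961)
G = 2091 (G = 51*41 = 2091)
X(-34)/B + G = (9 - 1*(-34)**2)/18961 + 2091 = (9 - 1*1156)*(1/18961) + 2091 = (9 - 1156)*(1/18961) + 2091 = -1147*1/18961 + 2091 = -1147/18961 + 2091 = 39646304/18961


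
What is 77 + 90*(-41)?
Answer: -3613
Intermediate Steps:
77 + 90*(-41) = 77 - 3690 = -3613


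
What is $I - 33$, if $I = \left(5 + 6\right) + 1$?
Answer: $-21$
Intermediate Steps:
$I = 12$ ($I = 11 + 1 = 12$)
$I - 33 = 12 - 33 = -21$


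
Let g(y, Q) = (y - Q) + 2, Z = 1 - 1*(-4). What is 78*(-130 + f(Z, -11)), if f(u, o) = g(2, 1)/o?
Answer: -111774/11 ≈ -10161.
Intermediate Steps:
Z = 5 (Z = 1 + 4 = 5)
g(y, Q) = 2 + y - Q
f(u, o) = 3/o (f(u, o) = (2 + 2 - 1*1)/o = (2 + 2 - 1)/o = 3/o)
78*(-130 + f(Z, -11)) = 78*(-130 + 3/(-11)) = 78*(-130 + 3*(-1/11)) = 78*(-130 - 3/11) = 78*(-1433/11) = -111774/11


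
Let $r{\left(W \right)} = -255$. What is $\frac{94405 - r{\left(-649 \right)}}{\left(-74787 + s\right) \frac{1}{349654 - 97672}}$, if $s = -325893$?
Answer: $- \frac{66257267}{1113} \approx -59530.0$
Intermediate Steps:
$\frac{94405 - r{\left(-649 \right)}}{\left(-74787 + s\right) \frac{1}{349654 - 97672}} = \frac{94405 - -255}{\left(-74787 - 325893\right) \frac{1}{349654 - 97672}} = \frac{94405 + 255}{\left(-400680\right) \frac{1}{251982}} = \frac{94660}{\left(-400680\right) \frac{1}{251982}} = \frac{94660}{- \frac{22260}{13999}} = 94660 \left(- \frac{13999}{22260}\right) = - \frac{66257267}{1113}$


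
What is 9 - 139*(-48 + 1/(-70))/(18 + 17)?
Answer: 489229/2450 ≈ 199.69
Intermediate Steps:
9 - 139*(-48 + 1/(-70))/(18 + 17) = 9 - 139*(-48 - 1/70)/35 = 9 - (-467179)/(70*35) = 9 - 139*(-3361/2450) = 9 + 467179/2450 = 489229/2450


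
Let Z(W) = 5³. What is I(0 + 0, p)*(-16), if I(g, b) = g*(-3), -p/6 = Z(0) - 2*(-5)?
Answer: 0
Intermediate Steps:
Z(W) = 125
p = -810 (p = -6*(125 - 2*(-5)) = -6*(125 + 10) = -6*135 = -810)
I(g, b) = -3*g
I(0 + 0, p)*(-16) = -3*(0 + 0)*(-16) = -3*0*(-16) = 0*(-16) = 0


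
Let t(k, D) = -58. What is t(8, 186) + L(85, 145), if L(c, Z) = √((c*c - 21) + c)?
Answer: -58 + √7289 ≈ 27.376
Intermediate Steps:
L(c, Z) = √(-21 + c + c²) (L(c, Z) = √((c² - 21) + c) = √((-21 + c²) + c) = √(-21 + c + c²))
t(8, 186) + L(85, 145) = -58 + √(-21 + 85 + 85²) = -58 + √(-21 + 85 + 7225) = -58 + √7289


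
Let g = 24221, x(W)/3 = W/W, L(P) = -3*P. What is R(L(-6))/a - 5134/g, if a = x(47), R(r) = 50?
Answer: 1195648/72663 ≈ 16.455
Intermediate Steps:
x(W) = 3 (x(W) = 3*(W/W) = 3*1 = 3)
a = 3
R(L(-6))/a - 5134/g = 50/3 - 5134/24221 = 1195648/72663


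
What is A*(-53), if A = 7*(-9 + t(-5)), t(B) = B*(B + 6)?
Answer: 5194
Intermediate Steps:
t(B) = B*(6 + B)
A = -98 (A = 7*(-9 - 5*(6 - 5)) = 7*(-9 - 5*1) = 7*(-9 - 5) = 7*(-14) = -98)
A*(-53) = -98*(-53) = 5194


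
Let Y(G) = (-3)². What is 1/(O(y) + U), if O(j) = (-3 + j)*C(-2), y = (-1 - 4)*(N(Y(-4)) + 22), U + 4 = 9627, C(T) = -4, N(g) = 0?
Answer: 1/10075 ≈ 9.9256e-5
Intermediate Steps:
Y(G) = 9
U = 9623 (U = -4 + 9627 = 9623)
y = -110 (y = (-1 - 4)*(0 + 22) = -5*22 = -110)
O(j) = 12 - 4*j (O(j) = (-3 + j)*(-4) = 12 - 4*j)
1/(O(y) + U) = 1/((12 - 4*(-110)) + 9623) = 1/((12 + 440) + 9623) = 1/(452 + 9623) = 1/10075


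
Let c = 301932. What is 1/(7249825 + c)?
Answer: 1/7551757 ≈ 1.3242e-7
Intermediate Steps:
1/(7249825 + c) = 1/(7249825 + 301932) = 1/7551757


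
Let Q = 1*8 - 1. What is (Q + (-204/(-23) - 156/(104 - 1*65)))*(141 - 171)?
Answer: -8190/23 ≈ -356.09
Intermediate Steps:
Q = 7 (Q = 8 - 1 = 7)
(Q + (-204/(-23) - 156/(104 - 1*65)))*(141 - 171) = (7 + (-204/(-23) - 156/(104 - 1*65)))*(141 - 171) = (7 + (-204*(-1/23) - 156/(104 - 65)))*(-30) = (7 + (204/23 - 156/39))*(-30) = (7 + (204/23 - 156*1/39))*(-30) = (7 + (204/23 - 4))*(-30) = (7 + 112/23)*(-30) = (273/23)*(-30) = -8190/23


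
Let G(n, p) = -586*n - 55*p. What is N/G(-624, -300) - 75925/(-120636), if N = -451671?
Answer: -530666272/960473673 ≈ -0.55250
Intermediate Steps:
N/G(-624, -300) - 75925/(-120636) = -451671/(-586*(-624) - 55*(-300)) - 75925/(-120636) = -451671/(365664 + 16500) - 75925*(-1/120636) = -451671/382164 + 75925/120636 = -451671*1/382164 + 75925/120636 = -150557/127388 + 75925/120636 = -530666272/960473673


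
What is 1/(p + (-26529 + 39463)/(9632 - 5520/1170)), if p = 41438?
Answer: 187732/7779490829 ≈ 2.4132e-5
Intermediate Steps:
1/(p + (-26529 + 39463)/(9632 - 5520/1170)) = 1/(41438 + (-26529 + 39463)/(9632 - 5520/1170)) = 1/(41438 + 12934/(9632 - 5520*1/1170)) = 1/(41438 + 12934/(9632 - 184/39)) = 1/(41438 + 12934/(375464/39)) = 1/(41438 + 12934*(39/375464)) = 1/(41438 + 252213/187732) = 1/(7779490829/187732) = 187732/7779490829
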